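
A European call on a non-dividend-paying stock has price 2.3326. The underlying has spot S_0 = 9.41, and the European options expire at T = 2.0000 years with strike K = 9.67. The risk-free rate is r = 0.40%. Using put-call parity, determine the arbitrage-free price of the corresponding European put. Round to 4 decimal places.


Answer: Put price = 2.5155

Derivation:
Put-call parity: C - P = S_0 * exp(-qT) - K * exp(-rT).
S_0 * exp(-qT) = 9.4100 * 1.00000000 = 9.41000000
K * exp(-rT) = 9.6700 * 0.99203191 = 9.59294862
P = C - S*exp(-qT) + K*exp(-rT)
P = 2.3326 - 9.41000000 + 9.59294862 = 2.5155


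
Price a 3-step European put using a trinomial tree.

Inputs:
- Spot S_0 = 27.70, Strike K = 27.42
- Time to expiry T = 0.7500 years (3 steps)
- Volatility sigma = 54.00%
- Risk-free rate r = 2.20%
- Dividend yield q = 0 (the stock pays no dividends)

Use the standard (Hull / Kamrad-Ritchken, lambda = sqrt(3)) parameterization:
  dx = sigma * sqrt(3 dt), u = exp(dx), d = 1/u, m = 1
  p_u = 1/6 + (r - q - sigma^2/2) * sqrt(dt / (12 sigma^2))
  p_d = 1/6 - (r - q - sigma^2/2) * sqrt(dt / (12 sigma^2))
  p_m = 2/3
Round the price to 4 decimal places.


dt = T/N = 0.250000; dx = sigma*sqrt(3*dt) = 0.467654
u = exp(dx) = 1.596245; d = 1/u = 0.626470
p_u = 0.133576, p_m = 0.666667, p_d = 0.199757
Discount per step: exp(-r*dt) = 0.994515
Stock lattice S(k, j) with j the centered position index:
  k=0: S(0,+0) = 27.7000
  k=1: S(1,-1) = 17.3532; S(1,+0) = 27.7000; S(1,+1) = 44.2160
  k=2: S(2,-2) = 10.8713; S(2,-1) = 17.3532; S(2,+0) = 27.7000; S(2,+1) = 44.2160; S(2,+2) = 70.5795
  k=3: S(3,-3) = 6.8105; S(3,-2) = 10.8713; S(3,-1) = 17.3532; S(3,+0) = 27.7000; S(3,+1) = 44.2160; S(3,+2) = 70.5795; S(3,+3) = 112.6622
Terminal payoffs V(N, j) = max(K - S_T, 0):
  V(3,-3) = 20.609461; V(3,-2) = 16.548714; V(3,-1) = 10.066769; V(3,+0) = 0.000000; V(3,+1) = 0.000000; V(3,+2) = 0.000000; V(3,+3) = 0.000000
Backward induction: V(k, j) = exp(-r*dt) * [p_u * V(k+1, j+1) + p_m * V(k+1, j) + p_d * V(k+1, j-1)]
  V(2,-2) = exp(-r*dt) * [p_u*10.066769 + p_m*16.548714 + p_d*20.609461] = 16.403578
  V(2,-1) = exp(-r*dt) * [p_u*0.000000 + p_m*10.066769 + p_d*16.548714] = 9.961966
  V(2,+0) = exp(-r*dt) * [p_u*0.000000 + p_m*0.000000 + p_d*10.066769] = 1.999882
  V(2,+1) = exp(-r*dt) * [p_u*0.000000 + p_m*0.000000 + p_d*0.000000] = 0.000000
  V(2,+2) = exp(-r*dt) * [p_u*0.000000 + p_m*0.000000 + p_d*0.000000] = 0.000000
  V(1,-1) = exp(-r*dt) * [p_u*1.999882 + p_m*9.961966 + p_d*16.403578] = 10.129318
  V(1,+0) = exp(-r*dt) * [p_u*0.000000 + p_m*1.999882 + p_d*9.961966] = 3.305003
  V(1,+1) = exp(-r*dt) * [p_u*0.000000 + p_m*0.000000 + p_d*1.999882] = 0.397300
  V(0,+0) = exp(-r*dt) * [p_u*0.397300 + p_m*3.305003 + p_d*10.129318] = 4.256337

Answer: Price = V(0,0) = 4.2563


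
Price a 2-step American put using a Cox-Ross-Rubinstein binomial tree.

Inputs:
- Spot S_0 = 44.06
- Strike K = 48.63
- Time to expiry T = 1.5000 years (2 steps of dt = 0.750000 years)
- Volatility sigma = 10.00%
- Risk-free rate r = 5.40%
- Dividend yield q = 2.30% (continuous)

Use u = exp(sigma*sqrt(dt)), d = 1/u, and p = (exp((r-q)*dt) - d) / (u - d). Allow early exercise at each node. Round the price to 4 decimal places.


Answer: Price = V(0,0) = 4.5700

Derivation:
dt = T/N = 0.750000
u = exp(sigma*sqrt(dt)) = 1.090463; d = 1/u = 0.917042
p = (exp((r-q)*dt) - d) / (u - d) = 0.614000
Discount per step: exp(-r*dt) = 0.960309
Stock lattice S(k, i) with i counting down-moves:
  k=0: S(0,0) = 44.0600
  k=1: S(1,0) = 48.0458; S(1,1) = 40.4048
  k=2: S(2,0) = 52.3922; S(2,1) = 44.0600; S(2,2) = 37.0529
Terminal payoffs V(N, i) = max(K - S_T, 0):
  V(2,0) = 0.000000; V(2,1) = 4.570000; V(2,2) = 11.577076
Backward induction: V(k, i) = exp(-r*dt) * [p * V(k+1, i) + (1-p) * V(k+1, i+1)]; then take max(V_cont, immediate exercise) for American.
  V(1,0) = exp(-r*dt) * [p*0.000000 + (1-p)*4.570000] = 1.694005; exercise = 0.584192; V(1,0) = max -> 1.694005
  V(1,1) = exp(-r*dt) * [p*4.570000 + (1-p)*11.577076] = 6.985992; exercise = 8.225151; V(1,1) = max -> 8.225151
  V(0,0) = exp(-r*dt) * [p*1.694005 + (1-p)*8.225151] = 4.047731; exercise = 4.570000; V(0,0) = max -> 4.570000


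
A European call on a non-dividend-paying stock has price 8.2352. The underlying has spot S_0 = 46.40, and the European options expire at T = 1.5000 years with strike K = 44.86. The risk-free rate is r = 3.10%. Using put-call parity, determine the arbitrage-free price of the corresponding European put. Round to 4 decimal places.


Put-call parity: C - P = S_0 * exp(-qT) - K * exp(-rT).
S_0 * exp(-qT) = 46.4000 * 1.00000000 = 46.40000000
K * exp(-rT) = 44.8600 * 0.95456456 = 42.82176619
P = C - S*exp(-qT) + K*exp(-rT)
P = 8.2352 - 46.40000000 + 42.82176619 = 4.6570

Answer: Put price = 4.6570


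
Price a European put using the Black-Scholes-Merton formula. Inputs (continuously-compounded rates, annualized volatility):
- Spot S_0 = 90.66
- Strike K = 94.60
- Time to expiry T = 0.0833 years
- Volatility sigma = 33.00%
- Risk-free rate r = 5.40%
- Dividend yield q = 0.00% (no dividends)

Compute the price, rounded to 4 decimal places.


Answer: Price = 5.5441

Derivation:
d1 = (ln(S/K) + (r - q + 0.5*sigma^2) * T) / (sigma * sqrt(T)) = -0.35180628
d2 = d1 - sigma * sqrt(T) = -0.44705002
exp(-rT) = 0.99551190; exp(-qT) = 1.00000000
P = K * exp(-rT) * N(-d2) - S_0 * exp(-qT) * N(-d1)
N(-d1) = 0.63750822; N(-d2) = 0.67258053
P = 94.6000 * 0.99551190 * 0.67258053 - 90.6600 * 1.00000000 * 0.63750822 = 5.5441


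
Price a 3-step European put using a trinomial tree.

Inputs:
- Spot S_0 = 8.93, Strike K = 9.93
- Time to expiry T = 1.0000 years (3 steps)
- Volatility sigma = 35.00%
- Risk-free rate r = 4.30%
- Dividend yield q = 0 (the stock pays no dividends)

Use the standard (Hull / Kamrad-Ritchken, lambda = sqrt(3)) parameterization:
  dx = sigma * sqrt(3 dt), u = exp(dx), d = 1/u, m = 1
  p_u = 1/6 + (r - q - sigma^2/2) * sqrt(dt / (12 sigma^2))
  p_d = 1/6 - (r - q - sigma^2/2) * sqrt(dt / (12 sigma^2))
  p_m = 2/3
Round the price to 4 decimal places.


Answer: Price = V(0,0) = 1.6142

Derivation:
dt = T/N = 0.333333; dx = sigma*sqrt(3*dt) = 0.350000
u = exp(dx) = 1.419068; d = 1/u = 0.704688
p_u = 0.157976, p_m = 0.666667, p_d = 0.175357
Discount per step: exp(-r*dt) = 0.985769
Stock lattice S(k, j) with j the centered position index:
  k=0: S(0,+0) = 8.9300
  k=1: S(1,-1) = 6.2929; S(1,+0) = 8.9300; S(1,+1) = 12.6723
  k=2: S(2,-2) = 4.4345; S(2,-1) = 6.2929; S(2,+0) = 8.9300; S(2,+1) = 12.6723; S(2,+2) = 17.9828
  k=3: S(3,-3) = 3.1249; S(3,-2) = 4.4345; S(3,-1) = 6.2929; S(3,+0) = 8.9300; S(3,+1) = 12.6723; S(3,+2) = 17.9828; S(3,+3) = 25.5188
Terminal payoffs V(N, j) = max(K - S_T, 0):
  V(3,-3) = 6.805056; V(3,-2) = 5.495493; V(3,-1) = 3.637135; V(3,+0) = 1.000000; V(3,+1) = 0.000000; V(3,+2) = 0.000000; V(3,+3) = 0.000000
Backward induction: V(k, j) = exp(-r*dt) * [p_u * V(k+1, j+1) + p_m * V(k+1, j) + p_d * V(k+1, j-1)]
  V(2,-2) = exp(-r*dt) * [p_u*3.637135 + p_m*5.495493 + p_d*6.805056] = 5.354261
  V(2,-1) = exp(-r*dt) * [p_u*1.000000 + p_m*3.637135 + p_d*5.495493] = 3.495938
  V(2,+0) = exp(-r*dt) * [p_u*0.000000 + p_m*1.000000 + p_d*3.637135] = 1.285900
  V(2,+1) = exp(-r*dt) * [p_u*0.000000 + p_m*0.000000 + p_d*1.000000] = 0.172862
  V(2,+2) = exp(-r*dt) * [p_u*0.000000 + p_m*0.000000 + p_d*0.000000] = 0.000000
  V(1,-1) = exp(-r*dt) * [p_u*1.285900 + p_m*3.495938 + p_d*5.354261] = 3.423255
  V(1,+0) = exp(-r*dt) * [p_u*0.172862 + p_m*1.285900 + p_d*3.495938] = 1.476300
  V(1,+1) = exp(-r*dt) * [p_u*0.000000 + p_m*0.172862 + p_d*1.285900] = 0.335884
  V(0,+0) = exp(-r*dt) * [p_u*0.335884 + p_m*1.476300 + p_d*3.423255] = 1.614250


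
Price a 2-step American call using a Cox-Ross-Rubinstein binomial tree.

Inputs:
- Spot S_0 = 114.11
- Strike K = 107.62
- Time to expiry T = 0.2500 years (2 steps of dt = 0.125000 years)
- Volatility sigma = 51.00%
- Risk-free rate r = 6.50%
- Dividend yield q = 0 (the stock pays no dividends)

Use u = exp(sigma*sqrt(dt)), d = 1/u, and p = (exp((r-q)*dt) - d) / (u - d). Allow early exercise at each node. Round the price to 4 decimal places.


Answer: Price = V(0,0) = 15.7599

Derivation:
dt = T/N = 0.125000
u = exp(sigma*sqrt(dt)) = 1.197591; d = 1/u = 0.835009
p = (exp((r-q)*dt) - d) / (u - d) = 0.477544
Discount per step: exp(-r*dt) = 0.991908
Stock lattice S(k, i) with i counting down-moves:
  k=0: S(0,0) = 114.1100
  k=1: S(1,0) = 136.6571; S(1,1) = 95.2829
  k=2: S(2,0) = 163.6594; S(2,1) = 114.1100; S(2,2) = 79.5621
Terminal payoffs V(N, i) = max(S_T - K, 0):
  V(2,0) = 56.039386; V(2,1) = 6.490000; V(2,2) = 0.000000
Backward induction: V(k, i) = exp(-r*dt) * [p * V(k+1, i) + (1-p) * V(k+1, i+1)]; then take max(V_cont, immediate exercise) for American.
  V(1,0) = exp(-r*dt) * [p*56.039386 + (1-p)*6.490000] = 29.908005; exercise = 29.037135; V(1,0) = max -> 29.908005
  V(1,1) = exp(-r*dt) * [p*6.490000 + (1-p)*0.000000] = 3.074179; exercise = 0.000000; V(1,1) = max -> 3.074179
  V(0,0) = exp(-r*dt) * [p*29.908005 + (1-p)*3.074179] = 15.759933; exercise = 6.490000; V(0,0) = max -> 15.759933


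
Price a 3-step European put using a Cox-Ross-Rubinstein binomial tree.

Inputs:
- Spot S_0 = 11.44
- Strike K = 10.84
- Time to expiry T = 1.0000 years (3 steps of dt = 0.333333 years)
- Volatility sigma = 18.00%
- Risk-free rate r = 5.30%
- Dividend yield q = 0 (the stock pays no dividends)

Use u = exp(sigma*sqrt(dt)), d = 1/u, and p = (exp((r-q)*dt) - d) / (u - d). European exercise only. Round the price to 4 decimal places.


Answer: Price = V(0,0) = 0.3630

Derivation:
dt = T/N = 0.333333
u = exp(sigma*sqrt(dt)) = 1.109515; d = 1/u = 0.901295
p = (exp((r-q)*dt) - d) / (u - d) = 0.559642
Discount per step: exp(-r*dt) = 0.982488
Stock lattice S(k, i) with i counting down-moves:
  k=0: S(0,0) = 11.4400
  k=1: S(1,0) = 12.6929; S(1,1) = 10.3108
  k=2: S(2,0) = 14.0829; S(2,1) = 11.4400; S(2,2) = 9.2931
  k=3: S(3,0) = 15.6252; S(3,1) = 12.6929; S(3,2) = 10.3108; S(3,3) = 8.3758
Terminal payoffs V(N, i) = max(K - S_T, 0):
  V(3,0) = 0.000000; V(3,1) = 0.000000; V(3,2) = 0.529189; V(3,3) = 2.464198
Backward induction: V(k, i) = exp(-r*dt) * [p * V(k+1, i) + (1-p) * V(k+1, i+1)].
  V(2,0) = exp(-r*dt) * [p*0.000000 + (1-p)*0.000000] = 0.000000
  V(2,1) = exp(-r*dt) * [p*0.000000 + (1-p)*0.529189] = 0.228952
  V(2,2) = exp(-r*dt) * [p*0.529189 + (1-p)*2.464198] = 1.357096
  V(1,0) = exp(-r*dt) * [p*0.000000 + (1-p)*0.228952] = 0.099055
  V(1,1) = exp(-r*dt) * [p*0.228952 + (1-p)*1.357096] = 0.713030
  V(0,0) = exp(-r*dt) * [p*0.099055 + (1-p)*0.713030] = 0.362954


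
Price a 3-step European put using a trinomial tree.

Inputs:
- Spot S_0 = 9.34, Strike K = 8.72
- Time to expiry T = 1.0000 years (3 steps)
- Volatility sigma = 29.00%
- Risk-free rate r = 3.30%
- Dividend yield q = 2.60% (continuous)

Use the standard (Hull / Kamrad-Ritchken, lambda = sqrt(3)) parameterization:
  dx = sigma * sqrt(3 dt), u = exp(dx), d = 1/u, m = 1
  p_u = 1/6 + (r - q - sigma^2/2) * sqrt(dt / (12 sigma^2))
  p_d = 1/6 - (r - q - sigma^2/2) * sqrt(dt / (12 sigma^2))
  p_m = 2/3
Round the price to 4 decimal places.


Answer: Price = V(0,0) = 0.7089

Derivation:
dt = T/N = 0.333333; dx = sigma*sqrt(3*dt) = 0.290000
u = exp(dx) = 1.336427; d = 1/u = 0.748264
p_u = 0.146523, p_m = 0.666667, p_d = 0.186810
Discount per step: exp(-r*dt) = 0.989060
Stock lattice S(k, j) with j the centered position index:
  k=0: S(0,+0) = 9.3400
  k=1: S(1,-1) = 6.9888; S(1,+0) = 9.3400; S(1,+1) = 12.4822
  k=2: S(2,-2) = 5.2295; S(2,-1) = 6.9888; S(2,+0) = 9.3400; S(2,+1) = 12.4822; S(2,+2) = 16.6816
  k=3: S(3,-3) = 3.9130; S(3,-2) = 5.2295; S(3,-1) = 6.9888; S(3,+0) = 9.3400; S(3,+1) = 12.4822; S(3,+2) = 16.6816; S(3,+3) = 22.2937
Terminal payoffs V(N, j) = max(K - S_T, 0):
  V(3,-3) = 4.806993; V(3,-2) = 3.490549; V(3,-1) = 1.731218; V(3,+0) = 0.000000; V(3,+1) = 0.000000; V(3,+2) = 0.000000; V(3,+3) = 0.000000
Backward induction: V(k, j) = exp(-r*dt) * [p_u * V(k+1, j+1) + p_m * V(k+1, j) + p_d * V(k+1, j-1)]
  V(2,-2) = exp(-r*dt) * [p_u*1.731218 + p_m*3.490549 + p_d*4.806993] = 3.440636
  V(2,-1) = exp(-r*dt) * [p_u*0.000000 + p_m*1.731218 + p_d*3.490549] = 1.786457
  V(2,+0) = exp(-r*dt) * [p_u*0.000000 + p_m*0.000000 + p_d*1.731218] = 0.319871
  V(2,+1) = exp(-r*dt) * [p_u*0.000000 + p_m*0.000000 + p_d*0.000000] = 0.000000
  V(2,+2) = exp(-r*dt) * [p_u*0.000000 + p_m*0.000000 + p_d*0.000000] = 0.000000
  V(1,-1) = exp(-r*dt) * [p_u*0.319871 + p_m*1.786457 + p_d*3.440636] = 1.860013
  V(1,+0) = exp(-r*dt) * [p_u*0.000000 + p_m*0.319871 + p_d*1.786457] = 0.540992
  V(1,+1) = exp(-r*dt) * [p_u*0.000000 + p_m*0.000000 + p_d*0.319871] = 0.059102
  V(0,+0) = exp(-r*dt) * [p_u*0.059102 + p_m*0.540992 + p_d*1.860013] = 0.708950


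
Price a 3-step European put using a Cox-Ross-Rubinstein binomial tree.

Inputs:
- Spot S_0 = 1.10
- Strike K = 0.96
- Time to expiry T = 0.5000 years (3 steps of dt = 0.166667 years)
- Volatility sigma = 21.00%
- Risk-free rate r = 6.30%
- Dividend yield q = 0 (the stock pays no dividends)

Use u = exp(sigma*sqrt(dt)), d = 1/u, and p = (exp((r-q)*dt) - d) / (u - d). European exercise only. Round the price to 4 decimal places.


dt = T/N = 0.166667
u = exp(sigma*sqrt(dt)) = 1.089514; d = 1/u = 0.917840
p = (exp((r-q)*dt) - d) / (u - d) = 0.540065
Discount per step: exp(-r*dt) = 0.989555
Stock lattice S(k, i) with i counting down-moves:
  k=0: S(0,0) = 1.1000
  k=1: S(1,0) = 1.1985; S(1,1) = 1.0096
  k=2: S(2,0) = 1.3057; S(2,1) = 1.1000; S(2,2) = 0.9267
  k=3: S(3,0) = 1.4226; S(3,1) = 1.1985; S(3,2) = 1.0096; S(3,3) = 0.8505
Terminal payoffs V(N, i) = max(K - S_T, 0):
  V(3,0) = 0.000000; V(3,1) = 0.000000; V(3,2) = 0.000000; V(3,3) = 0.109462
Backward induction: V(k, i) = exp(-r*dt) * [p * V(k+1, i) + (1-p) * V(k+1, i+1)].
  V(2,0) = exp(-r*dt) * [p*0.000000 + (1-p)*0.000000] = 0.000000
  V(2,1) = exp(-r*dt) * [p*0.000000 + (1-p)*0.000000] = 0.000000
  V(2,2) = exp(-r*dt) * [p*0.000000 + (1-p)*0.109462] = 0.049820
  V(1,0) = exp(-r*dt) * [p*0.000000 + (1-p)*0.000000] = 0.000000
  V(1,1) = exp(-r*dt) * [p*0.000000 + (1-p)*0.049820] = 0.022674
  V(0,0) = exp(-r*dt) * [p*0.000000 + (1-p)*0.022674] = 0.010320

Answer: Price = V(0,0) = 0.0103


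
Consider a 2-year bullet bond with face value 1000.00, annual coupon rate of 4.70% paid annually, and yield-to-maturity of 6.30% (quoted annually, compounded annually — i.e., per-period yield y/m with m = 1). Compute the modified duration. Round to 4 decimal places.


Answer: Modified duration = 1.8386

Derivation:
Coupon per period c = face * coupon_rate / m = 47.000000
Periods per year m = 1; per-period yield y/m = 0.063000
Number of cashflows N = 2
Cashflows (t years, CF_t, discount factor 1/(1+y/m)^(m*t), PV):
  t = 1.0000: CF_t = 47.000000, DF = 0.940734, PV = 44.214487
  t = 2.0000: CF_t = 1047.000000, DF = 0.884980, PV = 926.574092
Price P = sum_t PV_t = 970.788579
First compute Macaulay numerator sum_t t * PV_t:
  t * PV_t at t = 1.0000: 44.214487
  t * PV_t at t = 2.0000: 1853.148184
Macaulay duration D = 1897.362671 / 970.788579 = 1.954455
Modified duration = D / (1 + y/m) = 1.954455 / (1 + 0.063000) = 1.838622


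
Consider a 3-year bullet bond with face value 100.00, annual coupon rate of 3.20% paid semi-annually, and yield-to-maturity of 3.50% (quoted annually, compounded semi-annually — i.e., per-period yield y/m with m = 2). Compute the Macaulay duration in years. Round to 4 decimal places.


Coupon per period c = face * coupon_rate / m = 1.600000
Periods per year m = 2; per-period yield y/m = 0.017500
Number of cashflows N = 6
Cashflows (t years, CF_t, discount factor 1/(1+y/m)^(m*t), PV):
  t = 0.5000: CF_t = 1.600000, DF = 0.982801, PV = 1.572482
  t = 1.0000: CF_t = 1.600000, DF = 0.965898, PV = 1.545436
  t = 1.5000: CF_t = 1.600000, DF = 0.949285, PV = 1.518856
  t = 2.0000: CF_t = 1.600000, DF = 0.932959, PV = 1.492734
  t = 2.5000: CF_t = 1.600000, DF = 0.916913, PV = 1.467060
  t = 3.0000: CF_t = 101.600000, DF = 0.901143, PV = 91.556082
Price P = sum_t PV_t = 99.152650
Macaulay numerator sum_t t * PV_t:
  t * PV_t at t = 0.5000: 0.786241
  t * PV_t at t = 1.0000: 1.545436
  t * PV_t at t = 1.5000: 2.278285
  t * PV_t at t = 2.0000: 2.985467
  t * PV_t at t = 2.5000: 3.667650
  t * PV_t at t = 3.0000: 274.668247
Macaulay duration D = (sum_t t * PV_t) / P = 285.931326 / 99.152650 = 2.883749

Answer: Macaulay duration = 2.8837 years


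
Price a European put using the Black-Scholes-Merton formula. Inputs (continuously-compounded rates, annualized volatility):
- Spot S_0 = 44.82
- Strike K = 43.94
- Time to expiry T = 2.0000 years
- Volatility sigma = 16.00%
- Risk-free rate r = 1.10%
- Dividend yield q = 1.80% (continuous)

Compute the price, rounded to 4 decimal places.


Answer: Price = 3.7589

Derivation:
d1 = (ln(S/K) + (r - q + 0.5*sigma^2) * T) / (sigma * sqrt(T)) = 0.13889964
d2 = d1 - sigma * sqrt(T) = -0.08737453
exp(-rT) = 0.97824024; exp(-qT) = 0.96464029
P = K * exp(-rT) * N(-d2) - S_0 * exp(-qT) * N(-d1)
N(-d1) = 0.44476473; N(-d2) = 0.53481309
P = 43.9400 * 0.97824024 * 0.53481309 - 44.8200 * 0.96464029 * 0.44476473 = 3.7589


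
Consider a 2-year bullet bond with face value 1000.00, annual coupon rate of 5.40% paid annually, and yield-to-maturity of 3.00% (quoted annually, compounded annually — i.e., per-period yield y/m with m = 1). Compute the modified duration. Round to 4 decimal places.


Coupon per period c = face * coupon_rate / m = 54.000000
Periods per year m = 1; per-period yield y/m = 0.030000
Number of cashflows N = 2
Cashflows (t years, CF_t, discount factor 1/(1+y/m)^(m*t), PV):
  t = 1.0000: CF_t = 54.000000, DF = 0.970874, PV = 52.427184
  t = 2.0000: CF_t = 1054.000000, DF = 0.942596, PV = 993.496088
Price P = sum_t PV_t = 1045.923273
First compute Macaulay numerator sum_t t * PV_t:
  t * PV_t at t = 1.0000: 52.427184
  t * PV_t at t = 2.0000: 1986.992176
Macaulay duration D = 2039.419361 / 1045.923273 = 1.949875
Modified duration = D / (1 + y/m) = 1.949875 / (1 + 0.030000) = 1.893082

Answer: Modified duration = 1.8931


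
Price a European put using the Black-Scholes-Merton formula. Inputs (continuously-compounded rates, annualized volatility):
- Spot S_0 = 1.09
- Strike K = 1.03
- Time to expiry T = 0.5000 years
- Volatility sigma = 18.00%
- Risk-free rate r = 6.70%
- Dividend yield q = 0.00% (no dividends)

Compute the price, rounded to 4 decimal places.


d1 = (ln(S/K) + (r - q + 0.5*sigma^2) * T) / (sigma * sqrt(T)) = 0.77168051
d2 = d1 - sigma * sqrt(T) = 0.64440129
exp(-rT) = 0.96705491; exp(-qT) = 1.00000000
P = K * exp(-rT) * N(-d2) - S_0 * exp(-qT) * N(-d1)
N(-d1) = 0.22015184; N(-d2) = 0.25965762
P = 1.0300 * 0.96705491 * 0.25965762 - 1.0900 * 1.00000000 * 0.22015184 = 0.0187

Answer: Price = 0.0187


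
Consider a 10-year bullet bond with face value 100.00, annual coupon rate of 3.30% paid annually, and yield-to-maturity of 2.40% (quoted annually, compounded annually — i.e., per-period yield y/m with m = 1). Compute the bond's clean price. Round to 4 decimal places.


Coupon per period c = face * coupon_rate / m = 3.300000
Periods per year m = 1; per-period yield y/m = 0.024000
Number of cashflows N = 10
Cashflows (t years, CF_t, discount factor 1/(1+y/m)^(m*t), PV):
  t = 1.0000: CF_t = 3.300000, DF = 0.976562, PV = 3.222656
  t = 2.0000: CF_t = 3.300000, DF = 0.953674, PV = 3.147125
  t = 3.0000: CF_t = 3.300000, DF = 0.931323, PV = 3.073364
  t = 4.0000: CF_t = 3.300000, DF = 0.909495, PV = 3.001333
  t = 5.0000: CF_t = 3.300000, DF = 0.888178, PV = 2.930989
  t = 6.0000: CF_t = 3.300000, DF = 0.867362, PV = 2.862294
  t = 7.0000: CF_t = 3.300000, DF = 0.847033, PV = 2.795209
  t = 8.0000: CF_t = 3.300000, DF = 0.827181, PV = 2.729696
  t = 9.0000: CF_t = 3.300000, DF = 0.807794, PV = 2.665719
  t = 10.0000: CF_t = 103.300000, DF = 0.788861, PV = 81.489332
Price P = sum_t PV_t = 107.917716

Answer: Price = 107.9177


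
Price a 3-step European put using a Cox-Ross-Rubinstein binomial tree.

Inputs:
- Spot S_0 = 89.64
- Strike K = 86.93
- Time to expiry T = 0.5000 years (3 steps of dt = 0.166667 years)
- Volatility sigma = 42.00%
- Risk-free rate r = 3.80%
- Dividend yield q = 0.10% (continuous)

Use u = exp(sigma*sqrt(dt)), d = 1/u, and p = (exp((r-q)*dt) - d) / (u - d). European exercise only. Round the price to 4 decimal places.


Answer: Price = V(0,0) = 9.1256

Derivation:
dt = T/N = 0.166667
u = exp(sigma*sqrt(dt)) = 1.187042; d = 1/u = 0.842430
p = (exp((r-q)*dt) - d) / (u - d) = 0.475188
Discount per step: exp(-r*dt) = 0.993687
Stock lattice S(k, i) with i counting down-moves:
  k=0: S(0,0) = 89.6400
  k=1: S(1,0) = 106.4064; S(1,1) = 75.5155
  k=2: S(2,0) = 126.3089; S(2,1) = 89.6400; S(2,2) = 63.6165
  k=3: S(3,0) = 149.9339; S(3,1) = 106.4064; S(3,2) = 75.5155; S(3,3) = 53.5925
Terminal payoffs V(N, i) = max(K - S_T, 0):
  V(3,0) = 0.000000; V(3,1) = 0.000000; V(3,2) = 11.414543; V(3,3) = 33.337518
Backward induction: V(k, i) = exp(-r*dt) * [p * V(k+1, i) + (1-p) * V(k+1, i+1)].
  V(2,0) = exp(-r*dt) * [p*0.000000 + (1-p)*0.000000] = 0.000000
  V(2,1) = exp(-r*dt) * [p*0.000000 + (1-p)*11.414543] = 5.952664
  V(2,2) = exp(-r*dt) * [p*11.414543 + (1-p)*33.337518] = 22.775271
  V(1,0) = exp(-r*dt) * [p*0.000000 + (1-p)*5.952664] = 3.104303
  V(1,1) = exp(-r*dt) * [p*5.952664 + (1-p)*22.775271] = 14.688042
  V(0,0) = exp(-r*dt) * [p*3.104303 + (1-p)*14.688042] = 9.125604


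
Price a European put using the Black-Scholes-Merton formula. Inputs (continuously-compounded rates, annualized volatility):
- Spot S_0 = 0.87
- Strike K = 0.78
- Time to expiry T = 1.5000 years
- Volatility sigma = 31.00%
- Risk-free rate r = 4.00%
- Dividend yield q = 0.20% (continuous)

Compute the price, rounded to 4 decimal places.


Answer: Price = 0.0654

Derivation:
d1 = (ln(S/K) + (r - q + 0.5*sigma^2) * T) / (sigma * sqrt(T)) = 0.62758111
d2 = d1 - sigma * sqrt(T) = 0.24791020
exp(-rT) = 0.94176453; exp(-qT) = 0.99700450
P = K * exp(-rT) * N(-d2) - S_0 * exp(-qT) * N(-d1)
N(-d1) = 0.26513919; N(-d2) = 0.40210194
P = 0.7800 * 0.94176453 * 0.40210194 - 0.8700 * 0.99700450 * 0.26513919 = 0.0654


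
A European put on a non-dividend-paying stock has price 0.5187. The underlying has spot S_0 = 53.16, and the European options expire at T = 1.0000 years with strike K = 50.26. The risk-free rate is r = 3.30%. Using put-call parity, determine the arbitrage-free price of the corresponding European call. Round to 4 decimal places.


Answer: Call price = 5.0502

Derivation:
Put-call parity: C - P = S_0 * exp(-qT) - K * exp(-rT).
S_0 * exp(-qT) = 53.1600 * 1.00000000 = 53.16000000
K * exp(-rT) = 50.2600 * 0.96753856 = 48.62848800
C = P + S*exp(-qT) - K*exp(-rT)
C = 0.5187 + 53.16000000 - 48.62848800 = 5.0502


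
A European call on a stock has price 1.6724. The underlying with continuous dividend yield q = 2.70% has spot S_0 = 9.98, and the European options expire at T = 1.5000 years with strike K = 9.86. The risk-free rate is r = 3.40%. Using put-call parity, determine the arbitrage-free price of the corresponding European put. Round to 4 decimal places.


Answer: Put price = 1.4583

Derivation:
Put-call parity: C - P = S_0 * exp(-qT) - K * exp(-rT).
S_0 * exp(-qT) = 9.9800 * 0.96030916 = 9.58388546
K * exp(-rT) = 9.8600 * 0.95027867 = 9.36974769
P = C - S*exp(-qT) + K*exp(-rT)
P = 1.6724 - 9.58388546 + 9.36974769 = 1.4583


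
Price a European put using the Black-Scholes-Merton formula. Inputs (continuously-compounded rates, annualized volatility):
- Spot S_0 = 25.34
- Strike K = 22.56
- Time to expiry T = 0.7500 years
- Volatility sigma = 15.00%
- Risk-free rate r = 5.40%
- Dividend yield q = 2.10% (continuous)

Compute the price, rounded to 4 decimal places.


Answer: Price = 0.2131

Derivation:
d1 = (ln(S/K) + (r - q + 0.5*sigma^2) * T) / (sigma * sqrt(T)) = 1.15002976
d2 = d1 - sigma * sqrt(T) = 1.02012595
exp(-rT) = 0.96030916; exp(-qT) = 0.98437338
P = K * exp(-rT) * N(-d2) - S_0 * exp(-qT) * N(-d1)
N(-d1) = 0.12506581; N(-d2) = 0.15383437
P = 22.5600 * 0.96030916 * 0.15383437 - 25.3400 * 0.98437338 * 0.12506581 = 0.2131


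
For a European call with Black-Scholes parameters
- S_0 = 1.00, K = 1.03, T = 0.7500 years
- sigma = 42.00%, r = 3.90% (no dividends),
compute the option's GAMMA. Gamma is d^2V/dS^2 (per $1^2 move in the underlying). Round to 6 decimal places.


Answer: Gamma = 1.078984

Derivation:
d1 = 0.1810163488; d2 = -0.1827143208
phi(d1) = 0.3924594762; exp(-qT) = 1.0000000000; exp(-rT) = 0.9711736407
Gamma = exp(-qT) * phi(d1) / (S * sigma * sqrt(T)) = 1.0000000000 * 0.3924594762 / (1.0000 * 0.4200 * 0.8660254038) = 1.078984


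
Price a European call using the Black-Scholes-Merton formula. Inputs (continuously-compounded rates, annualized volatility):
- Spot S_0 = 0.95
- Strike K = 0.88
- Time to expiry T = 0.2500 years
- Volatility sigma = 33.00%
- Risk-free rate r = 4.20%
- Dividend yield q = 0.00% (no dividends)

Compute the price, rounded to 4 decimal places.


Answer: Price = 0.1076

Derivation:
d1 = (ln(S/K) + (r - q + 0.5*sigma^2) * T) / (sigma * sqrt(T)) = 0.61001562
d2 = d1 - sigma * sqrt(T) = 0.44501562
exp(-rT) = 0.98955493; exp(-qT) = 1.00000000
C = S_0 * exp(-qT) * N(d1) - K * exp(-rT) * N(d2)
N(d1) = 0.72907427; N(d2) = 0.67184577
C = 0.9500 * 1.00000000 * 0.72907427 - 0.8800 * 0.98955493 * 0.67184577 = 0.1076


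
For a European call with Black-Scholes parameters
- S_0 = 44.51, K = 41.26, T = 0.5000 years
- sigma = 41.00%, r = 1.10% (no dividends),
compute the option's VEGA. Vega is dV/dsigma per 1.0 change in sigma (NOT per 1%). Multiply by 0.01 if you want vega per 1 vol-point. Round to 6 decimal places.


d1 = 0.4254553725; d2 = 0.1355415922
phi(d1) = 0.3644212974; exp(-qT) = 1.0000000000; exp(-rT) = 0.9945150973
Vega = S * exp(-qT) * phi(d1) * sqrt(T) = 44.5100 * 1.0000000000 * 0.3644212974 * 0.7071067812 = 11.469549

Answer: Vega = 11.469549


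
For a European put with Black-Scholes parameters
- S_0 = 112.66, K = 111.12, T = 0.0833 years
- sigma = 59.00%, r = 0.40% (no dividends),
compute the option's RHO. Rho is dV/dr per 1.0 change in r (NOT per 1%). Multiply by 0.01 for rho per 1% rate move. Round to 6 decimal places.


Answer: Rho = -4.635309

Derivation:
d1 = 0.1679268514; d2 = -0.0023574109
phi(d1) = 0.3933567780; exp(-qT) = 1.0000000000; exp(-rT) = 0.9996668555
N(-d2) = 0.5009404700
Rho = -K*T*exp(-rT)*N(-d2) = -111.1200 * 0.0833 * 0.9996668555 * 0.5009404700 = -4.635309


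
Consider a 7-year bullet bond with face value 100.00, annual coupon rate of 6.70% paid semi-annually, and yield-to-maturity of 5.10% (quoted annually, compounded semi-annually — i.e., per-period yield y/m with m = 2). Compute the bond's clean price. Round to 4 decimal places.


Answer: Price = 109.3204

Derivation:
Coupon per period c = face * coupon_rate / m = 3.350000
Periods per year m = 2; per-period yield y/m = 0.025500
Number of cashflows N = 14
Cashflows (t years, CF_t, discount factor 1/(1+y/m)^(m*t), PV):
  t = 0.5000: CF_t = 3.350000, DF = 0.975134, PV = 3.266699
  t = 1.0000: CF_t = 3.350000, DF = 0.950886, PV = 3.185470
  t = 1.5000: CF_t = 3.350000, DF = 0.927242, PV = 3.106260
  t = 2.0000: CF_t = 3.350000, DF = 0.904185, PV = 3.029020
  t = 2.5000: CF_t = 3.350000, DF = 0.881702, PV = 2.953701
  t = 3.0000: CF_t = 3.350000, DF = 0.859777, PV = 2.880254
  t = 3.5000: CF_t = 3.350000, DF = 0.838398, PV = 2.808634
  t = 4.0000: CF_t = 3.350000, DF = 0.817551, PV = 2.738795
  t = 4.5000: CF_t = 3.350000, DF = 0.797222, PV = 2.670692
  t = 5.0000: CF_t = 3.350000, DF = 0.777398, PV = 2.604283
  t = 5.5000: CF_t = 3.350000, DF = 0.758067, PV = 2.539525
  t = 6.0000: CF_t = 3.350000, DF = 0.739217, PV = 2.476377
  t = 6.5000: CF_t = 3.350000, DF = 0.720836, PV = 2.414800
  t = 7.0000: CF_t = 103.350000, DF = 0.702912, PV = 72.645911
Price P = sum_t PV_t = 109.320421


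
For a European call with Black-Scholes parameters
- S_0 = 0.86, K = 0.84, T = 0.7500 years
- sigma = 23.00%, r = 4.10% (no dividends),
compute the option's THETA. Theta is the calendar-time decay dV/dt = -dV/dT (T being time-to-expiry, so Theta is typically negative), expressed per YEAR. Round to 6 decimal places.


d1 = 0.3721047457; d2 = 0.1729189028
phi(d1) = 0.3722574835; exp(-qT) = 1.0000000000; exp(-rT) = 0.9697179723
Theta = -S*exp(-qT)*phi(d1)*sigma/(2*sqrt(T)) - r*K*exp(-rT)*N(d2) + q*S*exp(-qT)*N(d1)
N(d1) = 0.6450925685; N(d2) = 0.5686424134; sqrt(T) = 0.8660254038
Term 1 = -0.8600 * 1.0000000000 * 0.3722574835 * 0.2300 / (2 * 0.8660254038) = -0.0425117612
Term 2 = -0.0410 * 0.8400 * 0.9697179723 * 0.5686424134 = -0.0189910001
Term 3 = 0 (no dividend yield, q = 0)
Theta = -0.0425117612 + (-0.0189910001) + (0.0000000000) = -0.061503

Answer: Theta = -0.061503


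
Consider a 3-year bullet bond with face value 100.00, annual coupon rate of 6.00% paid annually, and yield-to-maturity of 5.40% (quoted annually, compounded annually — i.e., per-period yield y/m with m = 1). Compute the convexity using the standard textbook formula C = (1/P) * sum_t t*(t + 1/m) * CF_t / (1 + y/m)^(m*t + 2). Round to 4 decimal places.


Coupon per period c = face * coupon_rate / m = 6.000000
Periods per year m = 1; per-period yield y/m = 0.054000
Number of cashflows N = 3
Cashflows (t years, CF_t, discount factor 1/(1+y/m)^(m*t), PV):
  t = 1.0000: CF_t = 6.000000, DF = 0.948767, PV = 5.692600
  t = 2.0000: CF_t = 6.000000, DF = 0.900158, PV = 5.400948
  t = 3.0000: CF_t = 106.000000, DF = 0.854040, PV = 90.528231
Price P = sum_t PV_t = 101.621779
Convexity numerator sum_t t*(t + 1/m) * CF_t / (1+y/m)^(m*t + 2):
  t = 1.0000: term = 10.248479
  t = 2.0000: term = 29.170244
  t = 3.0000: term = 977.876607
Convexity = (1/P) * sum = 1017.295330 / 101.621779 = 10.010603

Answer: Convexity = 10.0106


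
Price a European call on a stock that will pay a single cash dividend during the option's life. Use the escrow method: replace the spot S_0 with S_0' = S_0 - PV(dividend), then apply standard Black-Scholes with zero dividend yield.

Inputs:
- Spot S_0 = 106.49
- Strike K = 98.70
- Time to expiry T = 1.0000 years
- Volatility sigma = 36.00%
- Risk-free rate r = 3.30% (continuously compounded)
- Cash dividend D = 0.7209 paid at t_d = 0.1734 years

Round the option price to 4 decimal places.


Answer: Price = 20.0827

Derivation:
PV(D) = D * exp(-r * t_d) = 0.7209 * 0.99429414 = 0.71678665
S_0' = S_0 - PV(D) = 106.4900 - 0.71678665 = 105.77321335
d1 = (ln(S_0'/K) + (r + sigma^2/2)*T) / (sigma*sqrt(T)) = 0.46392322
d2 = d1 - sigma*sqrt(T) = 0.10392322
exp(-rT) = 0.96753856
N(d1) = 0.67864862; N(d2) = 0.54138486
C = S_0' * N(d1) - K * exp(-rT) * N(d2) = 105.77321335 * 0.67864862 - 98.7000 * 0.96753856 * 0.54138486 = 20.0827


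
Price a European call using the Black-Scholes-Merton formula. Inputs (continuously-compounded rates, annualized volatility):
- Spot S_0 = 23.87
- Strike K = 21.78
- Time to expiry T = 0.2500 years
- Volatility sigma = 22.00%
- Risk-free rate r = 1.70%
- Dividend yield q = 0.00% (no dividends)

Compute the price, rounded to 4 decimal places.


d1 = (ln(S/K) + (r - q + 0.5*sigma^2) * T) / (sigma * sqrt(T)) = 0.92663930
d2 = d1 - sigma * sqrt(T) = 0.81663930
exp(-rT) = 0.99575902; exp(-qT) = 1.00000000
C = S_0 * exp(-qT) * N(d1) - K * exp(-rT) * N(d2)
N(d1) = 0.82294308; N(d2) = 0.79293271
C = 23.8700 * 1.00000000 * 0.82294308 - 21.7800 * 0.99575902 * 0.79293271 = 2.4468

Answer: Price = 2.4468


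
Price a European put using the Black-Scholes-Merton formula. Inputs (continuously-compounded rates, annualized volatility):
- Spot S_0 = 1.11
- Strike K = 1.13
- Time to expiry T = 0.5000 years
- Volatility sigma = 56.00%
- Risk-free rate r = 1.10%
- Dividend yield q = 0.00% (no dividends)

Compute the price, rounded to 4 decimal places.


d1 = (ln(S/K) + (r - q + 0.5*sigma^2) * T) / (sigma * sqrt(T)) = 0.16678220
d2 = d1 - sigma * sqrt(T) = -0.22919760
exp(-rT) = 0.99451510; exp(-qT) = 1.00000000
P = K * exp(-rT) * N(-d2) - S_0 * exp(-qT) * N(-d1)
N(-d1) = 0.43377071; N(-d2) = 0.59064233
P = 1.1300 * 0.99451510 * 0.59064233 - 1.1100 * 1.00000000 * 0.43377071 = 0.1823

Answer: Price = 0.1823


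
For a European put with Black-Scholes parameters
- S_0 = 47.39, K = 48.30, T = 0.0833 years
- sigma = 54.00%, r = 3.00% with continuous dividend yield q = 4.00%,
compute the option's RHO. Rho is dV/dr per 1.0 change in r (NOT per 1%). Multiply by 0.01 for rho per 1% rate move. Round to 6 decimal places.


d1 = -0.0494579203; d2 = -0.2053113130
phi(d1) = 0.3984546551; exp(-qT) = 0.9966735450; exp(-rT) = 0.9975041199
N(-d2) = 0.5813355471
Rho = -K*T*exp(-rT)*N(-d2) = -48.3000 * 0.0833 * 0.9975041199 * 0.5813355471 = -2.333102

Answer: Rho = -2.333102


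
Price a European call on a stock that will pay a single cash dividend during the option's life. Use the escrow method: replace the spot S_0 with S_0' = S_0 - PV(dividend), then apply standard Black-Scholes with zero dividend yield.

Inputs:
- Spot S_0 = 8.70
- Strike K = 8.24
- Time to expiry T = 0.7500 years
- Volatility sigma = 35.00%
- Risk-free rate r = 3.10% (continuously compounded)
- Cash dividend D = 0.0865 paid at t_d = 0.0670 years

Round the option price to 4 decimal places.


PV(D) = D * exp(-r * t_d) = 0.0865 * 0.99792516 = 0.08632053
S_0' = S_0 - PV(D) = 8.7000 - 0.08632053 = 8.61367947
d1 = (ln(S_0'/K) + (r + sigma^2/2)*T) / (sigma*sqrt(T)) = 0.37458067
d2 = d1 - sigma*sqrt(T) = 0.07147178
exp(-rT) = 0.97701820
N(d1) = 0.64601383; N(d2) = 0.52848886
C = S_0' * N(d1) - K * exp(-rT) * N(d2) = 8.61367947 * 0.64601383 - 8.2400 * 0.97701820 * 0.52848886 = 1.3099

Answer: Price = 1.3099


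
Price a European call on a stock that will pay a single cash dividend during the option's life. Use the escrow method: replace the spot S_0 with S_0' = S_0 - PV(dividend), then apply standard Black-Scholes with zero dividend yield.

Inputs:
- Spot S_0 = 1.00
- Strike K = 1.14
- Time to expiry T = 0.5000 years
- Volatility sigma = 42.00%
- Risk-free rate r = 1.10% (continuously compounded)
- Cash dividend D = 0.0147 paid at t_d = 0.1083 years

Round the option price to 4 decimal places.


Answer: Price = 0.0644

Derivation:
PV(D) = D * exp(-r * t_d) = 0.0147 * 0.99880941 = 0.01468250
S_0' = S_0 - PV(D) = 1.0000 - 0.01468250 = 0.98531750
d1 = (ln(S_0'/K) + (r + sigma^2/2)*T) / (sigma*sqrt(T)) = -0.32398830
d2 = d1 - sigma*sqrt(T) = -0.62097315
exp(-rT) = 0.99451510
N(d1) = 0.37297345; N(d2) = 0.26730865
C = S_0' * N(d1) - K * exp(-rT) * N(d2) = 0.98531750 * 0.37297345 - 1.1400 * 0.99451510 * 0.26730865 = 0.0644


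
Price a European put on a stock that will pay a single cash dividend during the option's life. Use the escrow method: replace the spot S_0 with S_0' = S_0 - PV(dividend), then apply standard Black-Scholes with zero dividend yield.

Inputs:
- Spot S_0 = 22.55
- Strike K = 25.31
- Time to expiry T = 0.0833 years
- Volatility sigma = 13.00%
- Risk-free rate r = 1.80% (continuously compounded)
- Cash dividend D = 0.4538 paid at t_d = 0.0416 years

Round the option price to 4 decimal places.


PV(D) = D * exp(-r * t_d) = 0.4538 * 0.99925148 = 0.45346032
S_0' = S_0 - PV(D) = 22.5500 - 0.45346032 = 22.09653968
d1 = (ln(S_0'/K) + (r + sigma^2/2)*T) / (sigma*sqrt(T)) = -3.56008366
d2 = d1 - sigma*sqrt(T) = -3.59760393
exp(-rT) = 0.99850172
N(-d1) = 0.99981463; N(-d2) = 0.99983942
P = K * exp(-rT) * N(-d2) - S_0' * N(-d1) = 25.3100 * 0.99850172 * 0.99983942 - 22.09653968 * 0.99981463 = 3.1756

Answer: Price = 3.1756


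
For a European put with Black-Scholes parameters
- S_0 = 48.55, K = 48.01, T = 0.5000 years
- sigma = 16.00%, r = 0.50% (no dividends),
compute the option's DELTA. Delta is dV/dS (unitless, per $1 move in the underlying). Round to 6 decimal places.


Answer: Delta = -0.429547

Derivation:
d1 = 0.1775268666; d2 = 0.0643897816
phi(d1) = 0.3927050619; exp(-qT) = 1.0000000000; exp(-rT) = 0.9975031224
N(-d1) = 0.4295472819
Delta = -exp(-qT) * N(-d1) = -1.0000000000 * 0.4295472819 = -0.429547


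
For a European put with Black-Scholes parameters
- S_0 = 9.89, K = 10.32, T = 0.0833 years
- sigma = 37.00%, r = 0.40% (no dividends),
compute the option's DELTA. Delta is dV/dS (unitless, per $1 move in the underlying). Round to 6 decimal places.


Answer: Delta = -0.633835

Derivation:
d1 = -0.3420270105; d2 = -0.4488154462
phi(d1) = 0.3762769750; exp(-qT) = 1.0000000000; exp(-rT) = 0.9996668555
N(-d1) = 0.6338347173
Delta = -exp(-qT) * N(-d1) = -1.0000000000 * 0.6338347173 = -0.633835


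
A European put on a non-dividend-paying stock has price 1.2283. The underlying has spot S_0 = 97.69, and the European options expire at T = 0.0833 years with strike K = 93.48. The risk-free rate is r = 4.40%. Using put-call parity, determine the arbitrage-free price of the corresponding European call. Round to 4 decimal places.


Answer: Call price = 5.7803

Derivation:
Put-call parity: C - P = S_0 * exp(-qT) - K * exp(-rT).
S_0 * exp(-qT) = 97.6900 * 1.00000000 = 97.69000000
K * exp(-rT) = 93.4800 * 0.99634151 = 93.13800423
C = P + S*exp(-qT) - K*exp(-rT)
C = 1.2283 + 97.69000000 - 93.13800423 = 5.7803


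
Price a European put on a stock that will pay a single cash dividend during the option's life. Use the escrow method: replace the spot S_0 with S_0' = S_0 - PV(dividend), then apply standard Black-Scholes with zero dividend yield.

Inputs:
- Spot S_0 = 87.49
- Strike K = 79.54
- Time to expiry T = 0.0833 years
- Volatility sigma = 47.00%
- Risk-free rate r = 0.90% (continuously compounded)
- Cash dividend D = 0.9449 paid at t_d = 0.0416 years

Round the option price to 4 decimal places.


PV(D) = D * exp(-r * t_d) = 0.9449 * 0.99962567 = 0.94454630
S_0' = S_0 - PV(D) = 87.4900 - 0.94454630 = 86.54545370
d1 = (ln(S_0'/K) + (r + sigma^2/2)*T) / (sigma*sqrt(T)) = 0.69561206
d2 = d1 - sigma*sqrt(T) = 0.55996188
exp(-rT) = 0.99925058
N(-d1) = 0.24333591; N(-d2) = 0.28775272
P = K * exp(-rT) * N(-d2) - S_0' * N(-d1) = 79.5400 * 0.99925058 * 0.28775272 - 86.54545370 * 0.24333591 = 1.8111

Answer: Price = 1.8111


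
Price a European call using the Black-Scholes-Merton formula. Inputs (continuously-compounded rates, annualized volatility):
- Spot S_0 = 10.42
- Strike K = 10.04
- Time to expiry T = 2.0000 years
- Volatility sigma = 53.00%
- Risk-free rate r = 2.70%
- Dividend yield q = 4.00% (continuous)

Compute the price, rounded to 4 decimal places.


d1 = (ln(S/K) + (r - q + 0.5*sigma^2) * T) / (sigma * sqrt(T)) = 0.38964242
d2 = d1 - sigma * sqrt(T) = -0.35989077
exp(-rT) = 0.94743211; exp(-qT) = 0.92311635
C = S_0 * exp(-qT) * N(d1) - K * exp(-rT) * N(d2)
N(d1) = 0.65159951; N(d2) = 0.35946441
C = 10.4200 * 0.92311635 * 0.65159951 - 10.0400 * 0.94743211 * 0.35946441 = 2.8483

Answer: Price = 2.8483


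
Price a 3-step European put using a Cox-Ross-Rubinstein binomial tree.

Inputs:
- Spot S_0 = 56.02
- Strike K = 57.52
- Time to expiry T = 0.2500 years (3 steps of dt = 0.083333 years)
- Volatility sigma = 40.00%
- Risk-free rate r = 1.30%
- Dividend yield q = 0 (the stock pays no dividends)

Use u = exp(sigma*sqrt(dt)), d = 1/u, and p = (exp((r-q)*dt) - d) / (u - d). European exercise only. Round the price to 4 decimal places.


dt = T/N = 0.083333
u = exp(sigma*sqrt(dt)) = 1.122401; d = 1/u = 0.890947
p = (exp((r-q)*dt) - d) / (u - d) = 0.475848
Discount per step: exp(-r*dt) = 0.998917
Stock lattice S(k, i) with i counting down-moves:
  k=0: S(0,0) = 56.0200
  k=1: S(1,0) = 62.8769; S(1,1) = 49.9109
  k=2: S(2,0) = 70.5731; S(2,1) = 56.0200; S(2,2) = 44.4679
  k=3: S(3,0) = 79.2113; S(3,1) = 62.8769; S(3,2) = 49.9109; S(3,3) = 39.6186
Terminal payoffs V(N, i) = max(K - S_T, 0):
  V(3,0) = 0.000000; V(3,1) = 0.000000; V(3,2) = 7.609135; V(3,3) = 17.901404
Backward induction: V(k, i) = exp(-r*dt) * [p * V(k+1, i) + (1-p) * V(k+1, i+1)].
  V(2,0) = exp(-r*dt) * [p*0.000000 + (1-p)*0.000000] = 0.000000
  V(2,1) = exp(-r*dt) * [p*0.000000 + (1-p)*7.609135] = 3.984028
  V(2,2) = exp(-r*dt) * [p*7.609135 + (1-p)*17.901404] = 12.989772
  V(1,0) = exp(-r*dt) * [p*0.000000 + (1-p)*3.984028] = 2.085977
  V(1,1) = exp(-r*dt) * [p*3.984028 + (1-p)*12.989772] = 8.694986
  V(0,0) = exp(-r*dt) * [p*2.085977 + (1-p)*8.694986] = 5.544095

Answer: Price = V(0,0) = 5.5441


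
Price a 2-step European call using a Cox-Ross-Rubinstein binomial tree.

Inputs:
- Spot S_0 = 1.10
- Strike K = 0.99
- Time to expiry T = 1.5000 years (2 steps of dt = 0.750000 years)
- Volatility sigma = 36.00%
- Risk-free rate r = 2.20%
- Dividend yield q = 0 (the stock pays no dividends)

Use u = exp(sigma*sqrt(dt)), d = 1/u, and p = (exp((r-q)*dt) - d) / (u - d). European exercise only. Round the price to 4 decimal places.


dt = T/N = 0.750000
u = exp(sigma*sqrt(dt)) = 1.365839; d = 1/u = 0.732151
p = (exp((r-q)*dt) - d) / (u - d) = 0.448937
Discount per step: exp(-r*dt) = 0.983635
Stock lattice S(k, i) with i counting down-moves:
  k=0: S(0,0) = 1.1000
  k=1: S(1,0) = 1.5024; S(1,1) = 0.8054
  k=2: S(2,0) = 2.0521; S(2,1) = 1.1000; S(2,2) = 0.5896
Terminal payoffs V(N, i) = max(S_T - K, 0):
  V(2,0) = 1.062069; V(2,1) = 0.110000; V(2,2) = 0.000000
Backward induction: V(k, i) = exp(-r*dt) * [p * V(k+1, i) + (1-p) * V(k+1, i+1)].
  V(1,0) = exp(-r*dt) * [p*1.062069 + (1-p)*0.110000] = 0.528624
  V(1,1) = exp(-r*dt) * [p*0.110000 + (1-p)*0.000000] = 0.048575
  V(0,0) = exp(-r*dt) * [p*0.528624 + (1-p)*0.048575] = 0.259765

Answer: Price = V(0,0) = 0.2598
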